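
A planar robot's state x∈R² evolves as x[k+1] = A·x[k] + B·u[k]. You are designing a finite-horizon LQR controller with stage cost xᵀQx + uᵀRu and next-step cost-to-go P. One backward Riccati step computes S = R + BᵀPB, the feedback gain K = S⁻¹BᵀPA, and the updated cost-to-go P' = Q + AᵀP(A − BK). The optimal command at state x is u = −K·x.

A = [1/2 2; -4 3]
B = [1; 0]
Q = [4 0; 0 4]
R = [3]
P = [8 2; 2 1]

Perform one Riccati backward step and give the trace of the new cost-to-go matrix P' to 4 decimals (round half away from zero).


BᵀP = [8.0000 2.0000]
S = R + BᵀPB = [3] + [8.0000] = [11.0000]
BᵀPA = [-4.0000 22.0000]
K = S⁻¹·BᵀPA = [-0.3636 2.0000]
A−BK = [0.8636 0.0000; -4.0000 3.0000]
AᵀP(A−BK) = [8.5455 -9.0000; -9.0000 21.0000]
P' = Q + AᵀP(A−BK) = [12.5455 -9.0000; -9.0000 25.0000]
tr(P') = 37.5455

37.5455


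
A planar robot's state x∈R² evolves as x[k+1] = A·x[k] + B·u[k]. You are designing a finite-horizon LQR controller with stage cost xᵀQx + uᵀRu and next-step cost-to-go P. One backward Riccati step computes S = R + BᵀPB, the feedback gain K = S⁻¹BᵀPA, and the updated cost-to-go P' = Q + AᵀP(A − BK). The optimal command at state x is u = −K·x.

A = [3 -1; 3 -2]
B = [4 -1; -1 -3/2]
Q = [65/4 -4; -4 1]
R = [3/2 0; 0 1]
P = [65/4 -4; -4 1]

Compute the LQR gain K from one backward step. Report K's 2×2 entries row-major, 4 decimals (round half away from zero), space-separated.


BᵀP = [69.0000 -17.0000; -10.2500 2.5000]
S = R + BᵀPB = [3/2 0; 0 1] + [293.0000 -43.5000; -43.5000 6.5000] = [294.5000 -43.5000; -43.5000 7.5000]
BᵀPA = [156.0000 -35.0000; -23.2500 5.2500]
K = S⁻¹·BᵀPA = [0.5012 -0.1078; -0.1931 0.0746]
A−BK = [0.8021 -0.4941; 3.2115 -1.9959]
AᵀP(A−BK) = [0.5749 -0.1946; -0.1946 0.0844]
P' = Q + AᵀP(A−BK) = [16.8249 -4.1946; -4.1946 1.0844]
tr(P') = 17.9094

0.5012 -0.1078 -0.1931 0.0746


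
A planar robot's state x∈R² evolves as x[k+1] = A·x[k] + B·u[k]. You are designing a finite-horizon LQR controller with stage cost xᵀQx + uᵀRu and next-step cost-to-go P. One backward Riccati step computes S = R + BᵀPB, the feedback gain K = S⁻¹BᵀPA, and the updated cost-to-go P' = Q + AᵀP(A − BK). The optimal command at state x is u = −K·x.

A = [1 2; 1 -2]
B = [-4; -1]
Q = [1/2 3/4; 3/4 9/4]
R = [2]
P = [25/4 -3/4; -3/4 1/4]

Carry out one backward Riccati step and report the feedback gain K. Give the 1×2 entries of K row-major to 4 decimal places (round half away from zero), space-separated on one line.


BᵀP = [-24.2500 2.7500]
S = R + BᵀPB = [2] + [94.2500] = [96.2500]
BᵀPA = [-21.5000 -54.0000]
K = S⁻¹·BᵀPA = [-0.2234 -0.5610]
A−BK = [0.1065 -0.2442; 0.7766 -2.5610]
AᵀP(A−BK) = [0.1974 -0.0623; -0.0623 1.7039]
P' = Q + AᵀP(A−BK) = [0.6974 0.6877; 0.6877 3.9539]
tr(P') = 4.6513

-0.2234 -0.5610


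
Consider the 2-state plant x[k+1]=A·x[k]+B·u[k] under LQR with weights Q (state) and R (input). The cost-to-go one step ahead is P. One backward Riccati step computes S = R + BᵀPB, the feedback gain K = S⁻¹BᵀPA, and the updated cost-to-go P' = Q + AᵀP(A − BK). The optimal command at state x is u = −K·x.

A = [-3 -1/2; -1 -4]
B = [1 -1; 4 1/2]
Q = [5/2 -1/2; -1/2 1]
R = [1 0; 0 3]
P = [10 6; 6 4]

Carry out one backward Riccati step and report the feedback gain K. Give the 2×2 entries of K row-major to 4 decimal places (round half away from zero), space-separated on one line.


BᵀP = [34.0000 22.0000; -7.0000 -4.0000]
S = R + BᵀPB = [1 0; 0 3] + [122.0000 -23.0000; -23.0000 5.0000] = [123.0000 -23.0000; -23.0000 8.0000]
BᵀPA = [-124.0000 -105.0000; 25.0000 19.5000]
K = S⁻¹·BᵀPA = [-0.9165 -0.8604; 0.4901 -0.0363]
A−BK = [-1.5934 0.3242; 2.4209 -0.5401]
AᵀP(A−BK) = [4.1033 0.2121; 0.2121 0.8610]
P' = Q + AᵀP(A−BK) = [6.6033 -0.2879; -0.2879 1.8610]
tr(P') = 8.4643

-0.9165 -0.8604 0.4901 -0.0363


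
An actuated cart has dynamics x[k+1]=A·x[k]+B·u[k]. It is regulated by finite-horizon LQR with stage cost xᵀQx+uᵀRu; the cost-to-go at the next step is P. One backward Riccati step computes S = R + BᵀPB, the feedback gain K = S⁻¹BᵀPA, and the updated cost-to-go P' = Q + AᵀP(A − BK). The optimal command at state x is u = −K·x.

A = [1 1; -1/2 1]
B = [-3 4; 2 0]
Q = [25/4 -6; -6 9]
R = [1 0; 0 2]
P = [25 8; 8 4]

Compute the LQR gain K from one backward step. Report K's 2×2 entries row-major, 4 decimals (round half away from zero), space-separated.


BᵀP = [-59.0000 -16.0000; 100.0000 32.0000]
S = R + BᵀPB = [1 0; 0 2] + [145.0000 -236.0000; -236.0000 400.0000] = [146.0000 -236.0000; -236.0000 402.0000]
BᵀPA = [-51.0000 -75.0000; 84.0000 132.0000]
K = S⁻¹·BᵀPA = [-0.2263 0.3344; 0.0761 0.5247]
A−BK = [0.0167 -0.0955; -0.0474 0.3311]
AᵀP(A−BK) = [0.0661 -0.0180; -0.0180 0.8231]
P' = Q + AᵀP(A−BK) = [6.3161 -6.0180; -6.0180 9.8231]
tr(P') = 16.1392

-0.2263 0.3344 0.0761 0.5247


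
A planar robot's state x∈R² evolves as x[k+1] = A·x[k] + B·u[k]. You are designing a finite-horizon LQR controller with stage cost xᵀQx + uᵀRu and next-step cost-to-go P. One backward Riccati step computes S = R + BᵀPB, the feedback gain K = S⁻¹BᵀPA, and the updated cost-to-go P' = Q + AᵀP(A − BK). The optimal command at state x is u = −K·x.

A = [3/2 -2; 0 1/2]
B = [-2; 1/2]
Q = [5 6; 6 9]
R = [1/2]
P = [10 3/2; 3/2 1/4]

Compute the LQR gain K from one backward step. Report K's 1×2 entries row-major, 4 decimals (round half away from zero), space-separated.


-0.7687 0.9867

BᵀP = [-19.2500 -2.8750]
S = R + BᵀPB = [1/2] + [37.0625] = [37.5625]
BᵀPA = [-28.8750 37.0625]
K = S⁻¹·BᵀPA = [-0.7687 0.9867]
A−BK = [-0.0374 -0.0266; 0.3844 0.0067]
AᵀP(A−BK) = [0.3032 -0.3844; -0.3844 0.4933]
P' = Q + AᵀP(A−BK) = [5.3032 5.6156; 5.6156 9.4933]
tr(P') = 14.7966


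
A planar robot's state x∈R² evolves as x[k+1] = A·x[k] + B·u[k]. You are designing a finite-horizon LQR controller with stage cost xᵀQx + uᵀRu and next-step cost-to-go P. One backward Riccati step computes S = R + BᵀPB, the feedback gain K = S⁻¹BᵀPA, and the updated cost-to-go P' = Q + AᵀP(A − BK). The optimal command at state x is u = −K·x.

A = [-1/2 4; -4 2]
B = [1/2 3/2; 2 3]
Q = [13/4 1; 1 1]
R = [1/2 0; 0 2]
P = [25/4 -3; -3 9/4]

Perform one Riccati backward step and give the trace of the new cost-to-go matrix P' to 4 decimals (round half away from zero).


BᵀP = [-2.8750 3.0000; 0.3750 2.2500]
S = R + BᵀPB = [1/2 0; 0 2] + [4.5625 4.6875; 4.6875 7.3125] = [5.0625 4.6875; 4.6875 9.3125]
BᵀPA = [-10.5625 -5.5000; -9.1875 6.0000]
K = S⁻¹·BᵀPA = [-2.1968 -3.1521; 0.1192 2.2309]
A−BK = [0.4196 2.2297; 0.0360 1.6114]
AᵀP(A−BK) = [3.4541 7.7027; 7.7027 30.2781]
P' = Q + AᵀP(A−BK) = [6.7041 8.7027; 8.7027 31.2781]
tr(P') = 37.9822

37.9822


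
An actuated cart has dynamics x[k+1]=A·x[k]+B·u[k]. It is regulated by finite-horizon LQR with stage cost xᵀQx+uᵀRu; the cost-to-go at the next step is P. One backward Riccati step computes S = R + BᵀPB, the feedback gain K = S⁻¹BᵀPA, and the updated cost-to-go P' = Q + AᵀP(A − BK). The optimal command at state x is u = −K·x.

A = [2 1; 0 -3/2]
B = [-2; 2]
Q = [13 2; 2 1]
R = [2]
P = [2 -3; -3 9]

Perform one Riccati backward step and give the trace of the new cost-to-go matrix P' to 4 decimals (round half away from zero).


BᵀP = [-10.0000 24.0000]
S = R + BᵀPB = [2] + [68.0000] = [70.0000]
BᵀPA = [-20.0000 -46.0000]
K = S⁻¹·BᵀPA = [-0.2857 -0.6571]
A−BK = [1.4286 -0.3143; 0.5714 -0.1857]
AᵀP(A−BK) = [2.2857 -0.1429; -0.1429 1.0214]
P' = Q + AᵀP(A−BK) = [15.2857 1.8571; 1.8571 2.0214]
tr(P') = 17.3071

17.3071


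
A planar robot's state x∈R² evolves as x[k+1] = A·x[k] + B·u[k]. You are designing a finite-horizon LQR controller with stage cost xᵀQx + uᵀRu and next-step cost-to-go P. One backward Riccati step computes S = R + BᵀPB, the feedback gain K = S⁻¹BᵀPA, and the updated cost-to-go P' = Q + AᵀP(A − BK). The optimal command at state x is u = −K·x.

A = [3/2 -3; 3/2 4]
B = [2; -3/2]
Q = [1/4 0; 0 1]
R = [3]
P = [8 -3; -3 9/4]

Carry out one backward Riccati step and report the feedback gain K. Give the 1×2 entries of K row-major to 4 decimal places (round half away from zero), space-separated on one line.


BᵀP = [20.5000 -9.3750]
S = R + BᵀPB = [3] + [55.0625] = [58.0625]
BᵀPA = [16.6875 -99.0000]
K = S⁻¹·BᵀPA = [0.2874 -1.7051]
A−BK = [0.9252 0.4101; 1.9311 1.4424]
AᵀP(A−BK) = [4.7664 1.4532; 1.4532 11.1991]
P' = Q + AᵀP(A−BK) = [5.0164 1.4532; 1.4532 12.1991]
tr(P') = 17.2156

0.2874 -1.7051


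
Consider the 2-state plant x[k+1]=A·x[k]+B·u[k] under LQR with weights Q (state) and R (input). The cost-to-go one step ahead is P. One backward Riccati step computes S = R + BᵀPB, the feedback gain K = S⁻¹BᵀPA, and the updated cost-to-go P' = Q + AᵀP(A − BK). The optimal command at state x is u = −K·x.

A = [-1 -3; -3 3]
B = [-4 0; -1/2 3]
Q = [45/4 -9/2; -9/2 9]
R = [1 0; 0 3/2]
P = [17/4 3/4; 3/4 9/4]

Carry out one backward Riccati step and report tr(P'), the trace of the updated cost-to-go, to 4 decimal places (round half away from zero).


23.8756

BᵀP = [-17.3750 -4.1250; 2.2500 6.7500]
S = R + BᵀPB = [1 0; 0 3/2] + [71.5625 -12.3750; -12.3750 20.2500] = [72.5625 -12.3750; -12.3750 21.7500]
BᵀPA = [29.7500 39.7500; -22.5000 13.5000]
K = S⁻¹·BᵀPA = [0.2587 0.7239; -0.8873 1.0326]
A−BK = [0.0347 -0.1044; -0.2087 0.2643]
AᵀP(A−BK) = [1.3402 -1.3033; -1.3033 2.2854]
P' = Q + AᵀP(A−BK) = [12.5902 -5.8033; -5.8033 11.2854]
tr(P') = 23.8756


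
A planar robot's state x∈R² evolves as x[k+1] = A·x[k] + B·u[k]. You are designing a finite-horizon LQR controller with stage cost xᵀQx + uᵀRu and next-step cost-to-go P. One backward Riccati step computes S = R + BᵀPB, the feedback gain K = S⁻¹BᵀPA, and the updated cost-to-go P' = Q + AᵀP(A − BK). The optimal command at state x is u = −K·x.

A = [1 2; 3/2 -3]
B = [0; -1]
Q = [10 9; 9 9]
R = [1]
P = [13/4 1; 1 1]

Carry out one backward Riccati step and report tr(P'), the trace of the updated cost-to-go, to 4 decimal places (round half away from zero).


33.8750

BᵀP = [-1.0000 -1.0000]
S = R + BᵀPB = [1] + [1.0000] = [2.0000]
BᵀPA = [-2.5000 1.0000]
K = S⁻¹·BᵀPA = [-1.2500 0.5000]
A−BK = [1.0000 2.0000; 0.2500 -2.5000]
AᵀP(A−BK) = [5.3750 3.2500; 3.2500 9.5000]
P' = Q + AᵀP(A−BK) = [15.3750 12.2500; 12.2500 18.5000]
tr(P') = 33.8750


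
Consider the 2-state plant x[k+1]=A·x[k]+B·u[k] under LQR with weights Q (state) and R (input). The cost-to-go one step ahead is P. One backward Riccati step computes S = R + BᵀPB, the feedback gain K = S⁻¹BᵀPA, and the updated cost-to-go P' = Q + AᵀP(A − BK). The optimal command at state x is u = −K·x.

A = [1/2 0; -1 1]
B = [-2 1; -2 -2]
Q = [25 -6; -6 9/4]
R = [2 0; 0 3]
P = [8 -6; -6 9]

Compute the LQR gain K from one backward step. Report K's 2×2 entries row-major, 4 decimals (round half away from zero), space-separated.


BᵀP = [-4.0000 -6.0000; 20.0000 -24.0000]
S = R + BᵀPB = [2 0; 0 3] + [20.0000 8.0000; 8.0000 68.0000] = [22.0000 8.0000; 8.0000 71.0000]
BᵀPA = [4.0000 -6.0000; 34.0000 -24.0000]
K = S⁻¹·BᵀPA = [0.0080 -0.1562; 0.4780 -0.3204]
A−BK = [0.0381 0.0080; -0.0280 0.0467]
AᵀP(A−BK) = [0.7170 -0.4806; -0.4806 0.3725]
P' = Q + AᵀP(A−BK) = [25.7170 -6.4806; -6.4806 2.6225]
tr(P') = 28.3395

0.0080 -0.1562 0.4780 -0.3204


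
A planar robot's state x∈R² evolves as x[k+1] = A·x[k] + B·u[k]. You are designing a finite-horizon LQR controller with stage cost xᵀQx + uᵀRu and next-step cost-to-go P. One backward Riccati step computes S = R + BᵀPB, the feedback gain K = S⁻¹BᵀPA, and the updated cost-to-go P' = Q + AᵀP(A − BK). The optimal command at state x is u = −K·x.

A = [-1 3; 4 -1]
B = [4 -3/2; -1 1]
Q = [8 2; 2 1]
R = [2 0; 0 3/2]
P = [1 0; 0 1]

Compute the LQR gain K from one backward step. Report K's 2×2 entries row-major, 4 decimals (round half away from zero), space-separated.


BᵀP = [4.0000 -1.0000; -1.5000 1.0000]
S = R + BᵀPB = [2 0; 0 3/2] + [17.0000 -7.0000; -7.0000 3.2500] = [19.0000 -7.0000; -7.0000 4.7500]
BᵀPA = [-8.0000 13.0000; 5.5000 -5.5000]
K = S⁻¹·BᵀPA = [0.0121 0.5636; 1.1758 -0.3273]
A−BK = [0.7152 0.2545; 2.8364 -0.1091]
AᵀP(A−BK) = [10.6303 -0.6909; -0.6909 0.8727]
P' = Q + AᵀP(A−BK) = [18.6303 1.3091; 1.3091 1.8727]
tr(P') = 20.5030

0.0121 0.5636 1.1758 -0.3273


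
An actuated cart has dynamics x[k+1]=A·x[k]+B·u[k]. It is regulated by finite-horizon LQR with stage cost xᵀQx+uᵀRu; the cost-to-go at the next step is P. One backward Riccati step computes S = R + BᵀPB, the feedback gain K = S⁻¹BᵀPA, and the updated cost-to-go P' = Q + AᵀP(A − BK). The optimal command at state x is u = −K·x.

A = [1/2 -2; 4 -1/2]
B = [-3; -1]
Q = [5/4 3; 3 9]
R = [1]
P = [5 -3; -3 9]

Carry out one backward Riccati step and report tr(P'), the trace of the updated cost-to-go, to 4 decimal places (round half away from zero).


BᵀP = [-12.0000 0.0000]
S = R + BᵀPB = [1] + [36.0000] = [37.0000]
BᵀPA = [-6.0000 24.0000]
K = S⁻¹·BᵀPA = [-0.1622 0.6486]
A−BK = [0.0135 -0.0541; 3.8378 0.1486]
AᵀP(A−BK) = [132.2770 5.6419; 5.6419 0.6824]
P' = Q + AᵀP(A−BK) = [133.5270 8.6419; 8.6419 9.6824]
tr(P') = 143.2095

143.2095


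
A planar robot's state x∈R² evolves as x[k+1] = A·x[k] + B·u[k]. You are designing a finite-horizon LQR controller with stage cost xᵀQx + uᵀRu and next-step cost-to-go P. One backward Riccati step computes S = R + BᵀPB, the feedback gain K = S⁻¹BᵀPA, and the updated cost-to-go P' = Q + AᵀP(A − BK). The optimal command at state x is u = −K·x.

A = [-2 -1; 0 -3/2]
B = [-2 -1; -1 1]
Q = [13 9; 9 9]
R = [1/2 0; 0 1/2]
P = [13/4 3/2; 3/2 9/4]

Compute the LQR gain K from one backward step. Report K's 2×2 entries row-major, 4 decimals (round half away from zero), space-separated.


BᵀP = [-8.0000 -5.2500; -1.7500 0.7500]
S = R + BᵀPB = [1/2 0; 0 1/2] + [21.2500 2.7500; 2.7500 2.5000] = [21.7500 2.7500; 2.7500 3.0000]
BᵀPA = [16.0000 15.8750; 3.5000 0.6250]
K = S⁻¹·BᵀPA = [0.6652 0.7958; 0.5569 -0.5211]
A−BK = [-0.1127 0.0704; 0.1083 -0.1831]
AᵀP(A−BK) = [0.4074 0.0915; 0.0915 0.5053]
P' = Q + AᵀP(A−BK) = [13.4074 9.0915; 9.0915 9.5053]
tr(P') = 22.9126

0.6652 0.7958 0.5569 -0.5211


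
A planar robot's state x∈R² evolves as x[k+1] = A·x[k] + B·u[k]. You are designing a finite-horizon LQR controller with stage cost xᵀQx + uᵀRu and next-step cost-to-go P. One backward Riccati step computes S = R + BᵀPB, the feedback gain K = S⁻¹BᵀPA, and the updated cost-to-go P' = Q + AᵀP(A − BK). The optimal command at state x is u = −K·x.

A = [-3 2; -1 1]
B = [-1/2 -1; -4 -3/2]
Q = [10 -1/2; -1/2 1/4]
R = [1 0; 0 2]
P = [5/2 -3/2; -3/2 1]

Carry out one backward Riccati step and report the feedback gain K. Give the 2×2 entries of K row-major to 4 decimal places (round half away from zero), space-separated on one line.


-0.9504 0.5403 0.3861 -0.2522

BᵀP = [4.7500 -3.2500; -0.2500 0.0000]
S = R + BᵀPB = [1 0; 0 2] + [10.6250 0.1250; 0.1250 0.2500] = [11.6250 0.1250; 0.1250 2.2500]
BᵀPA = [-11.0000 6.2500; 0.7500 -0.5000]
K = S⁻¹·BᵀPA = [-0.9504 0.5403; 0.3861 -0.2522]
A−BK = [-3.0891 2.0179; -4.2224 2.7830]
AᵀP(A−BK) = [3.7561 -2.3670; -2.3670 1.4967]
P' = Q + AᵀP(A−BK) = [13.7561 -2.8670; -2.8670 1.7467]
tr(P') = 15.5028


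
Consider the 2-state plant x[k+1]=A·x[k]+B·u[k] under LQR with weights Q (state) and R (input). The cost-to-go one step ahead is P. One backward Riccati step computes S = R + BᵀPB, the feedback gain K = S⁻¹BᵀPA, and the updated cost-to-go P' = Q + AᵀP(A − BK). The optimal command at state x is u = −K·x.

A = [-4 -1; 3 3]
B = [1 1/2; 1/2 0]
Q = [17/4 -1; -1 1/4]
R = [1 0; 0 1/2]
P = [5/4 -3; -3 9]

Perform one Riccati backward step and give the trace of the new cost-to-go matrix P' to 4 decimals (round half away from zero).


161.3052

BᵀP = [-0.2500 1.5000; 0.6250 -1.5000]
S = R + BᵀPB = [1 0; 0 1/2] + [0.5000 -0.1250; -0.1250 0.3125] = [1.5000 -0.1250; -0.1250 0.8125]
BᵀPA = [5.5000 4.7500; -7.0000 -5.1250]
K = S⁻¹·BᵀPA = [2.9870 2.6753; -8.1558 -5.8961]
A−BK = [-2.9091 -0.7273; 1.5065 1.6623]
AᵀP(A−BK) = [99.4805 75.0130; 75.0130 57.3247]
P' = Q + AᵀP(A−BK) = [103.7305 74.0130; 74.0130 57.5747]
tr(P') = 161.3052


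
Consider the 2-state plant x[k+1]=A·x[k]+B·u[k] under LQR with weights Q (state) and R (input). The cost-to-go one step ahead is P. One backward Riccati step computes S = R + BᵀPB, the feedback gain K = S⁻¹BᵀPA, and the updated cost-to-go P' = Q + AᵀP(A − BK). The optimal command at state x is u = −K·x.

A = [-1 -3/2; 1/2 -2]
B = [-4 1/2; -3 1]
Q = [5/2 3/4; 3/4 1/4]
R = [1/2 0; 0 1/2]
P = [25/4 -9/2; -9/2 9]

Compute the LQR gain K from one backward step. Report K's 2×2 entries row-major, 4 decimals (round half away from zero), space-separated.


0.4381 0.2365 1.7085 -1.2113

BᵀP = [-11.5000 -9.0000; -1.3750 6.7500]
S = R + BᵀPB = [1/2 0; 0 1/2] + [73.0000 -14.7500; -14.7500 6.0625] = [73.5000 -14.7500; -14.7500 6.5625]
BᵀPA = [7.0000 35.2500; 4.7500 -11.4375]
K = S⁻¹·BᵀPA = [0.4381 0.2365; 1.7085 -1.2113]
A−BK = [-0.1019 0.0517; 0.1058 -0.0792]
AᵀP(A−BK) = [1.8180 -1.1521; -1.1521 0.8715]
P' = Q + AᵀP(A−BK) = [4.3180 -0.4021; -0.4021 1.1215]
tr(P') = 5.4395


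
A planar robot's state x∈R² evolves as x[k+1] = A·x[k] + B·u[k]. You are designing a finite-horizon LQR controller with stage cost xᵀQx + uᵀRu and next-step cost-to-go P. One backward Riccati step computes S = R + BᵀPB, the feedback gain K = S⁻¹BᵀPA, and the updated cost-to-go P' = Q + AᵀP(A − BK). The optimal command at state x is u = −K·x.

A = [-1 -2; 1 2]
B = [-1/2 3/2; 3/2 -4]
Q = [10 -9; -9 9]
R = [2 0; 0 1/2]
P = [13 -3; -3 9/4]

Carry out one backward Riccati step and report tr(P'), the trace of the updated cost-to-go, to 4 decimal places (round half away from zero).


BᵀP = [-11.0000 4.8750; 31.5000 -13.5000]
S = R + BᵀPB = [2 0; 0 1/2] + [12.8125 -36.0000; -36.0000 101.2500] = [14.8125 -36.0000; -36.0000 101.7500]
BᵀPA = [15.8750 31.7500; -45.0000 -90.0000]
K = S⁻¹·BᵀPA = [-0.0223 -0.0447; -0.4502 -0.9003]
A−BK = [-0.3359 -0.6718; -0.7671 -1.5343]
AᵀP(A−BK) = [1.3472 2.6945; 2.6945 5.3890]
P' = Q + AᵀP(A−BK) = [11.3472 -6.3055; -6.3055 14.3890]
tr(P') = 25.7362

25.7362


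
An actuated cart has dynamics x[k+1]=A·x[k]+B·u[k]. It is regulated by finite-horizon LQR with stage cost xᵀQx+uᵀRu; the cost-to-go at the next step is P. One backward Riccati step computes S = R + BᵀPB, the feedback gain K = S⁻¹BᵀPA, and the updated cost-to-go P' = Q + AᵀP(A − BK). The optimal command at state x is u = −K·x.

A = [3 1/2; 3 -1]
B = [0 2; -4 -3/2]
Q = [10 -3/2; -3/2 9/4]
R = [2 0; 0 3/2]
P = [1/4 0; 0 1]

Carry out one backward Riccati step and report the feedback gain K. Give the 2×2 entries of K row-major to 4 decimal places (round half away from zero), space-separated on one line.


BᵀP = [0.0000 -4.0000; 0.5000 -1.5000]
S = R + BᵀPB = [2 0; 0 3/2] + [16.0000 6.0000; 6.0000 3.2500] = [18.0000 6.0000; 6.0000 4.7500]
BᵀPA = [-12.0000 4.0000; -3.0000 1.7500]
K = S⁻¹·BᵀPA = [-0.7879 0.1717; 0.3636 0.1515]
A−BK = [2.2727 0.1970; 0.3939 -0.0859]
AᵀP(A−BK) = [2.8864 -0.1098; -0.1098 0.1105]
P' = Q + AᵀP(A−BK) = [12.8864 -1.6098; -1.6098 2.3605]
tr(P') = 15.2468

-0.7879 0.1717 0.3636 0.1515


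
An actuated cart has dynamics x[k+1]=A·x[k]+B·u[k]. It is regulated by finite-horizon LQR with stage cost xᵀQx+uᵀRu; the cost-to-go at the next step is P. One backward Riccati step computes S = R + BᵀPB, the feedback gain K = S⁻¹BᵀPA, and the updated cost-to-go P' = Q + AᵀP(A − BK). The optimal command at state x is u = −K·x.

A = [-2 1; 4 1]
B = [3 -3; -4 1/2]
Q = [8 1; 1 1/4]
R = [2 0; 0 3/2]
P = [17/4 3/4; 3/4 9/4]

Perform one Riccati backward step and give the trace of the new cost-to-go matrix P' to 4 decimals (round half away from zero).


BᵀP = [9.7500 -6.7500; -12.3750 -1.1250]
S = R + BᵀPB = [2 0; 0 3/2] + [56.2500 -32.6250; -32.6250 36.5625] = [58.2500 -32.6250; -32.6250 38.0625]
BᵀPA = [-46.5000 3.0000; 20.2500 -13.5000]
K = S⁻¹·BᵀPA = [-0.9623 -0.2830; -0.2928 -0.5973]
A−BK = [0.0085 0.0573; 0.2973 0.1666]
AᵀP(A−BK) = [2.1835 0.9343; 0.9343 0.7859]
P' = Q + AᵀP(A−BK) = [10.1835 1.9343; 1.9343 1.0359]
tr(P') = 11.2194

11.2194


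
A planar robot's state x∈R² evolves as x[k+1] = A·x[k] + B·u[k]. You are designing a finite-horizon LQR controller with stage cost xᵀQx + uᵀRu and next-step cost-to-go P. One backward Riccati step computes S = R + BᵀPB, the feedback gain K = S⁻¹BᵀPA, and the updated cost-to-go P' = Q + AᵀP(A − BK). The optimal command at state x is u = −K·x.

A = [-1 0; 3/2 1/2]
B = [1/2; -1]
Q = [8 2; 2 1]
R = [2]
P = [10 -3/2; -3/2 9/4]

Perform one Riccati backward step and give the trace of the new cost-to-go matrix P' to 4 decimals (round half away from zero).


BᵀP = [6.5000 -3.0000]
S = R + BᵀPB = [2] + [6.2500] = [8.2500]
BᵀPA = [-11.0000 -1.5000]
K = S⁻¹·BᵀPA = [-1.3333 -0.1818]
A−BK = [-0.3333 0.0909; 0.1667 0.3182]
AᵀP(A−BK) = [4.8958 0.4375; 0.4375 0.2898]
P' = Q + AᵀP(A−BK) = [12.8958 2.4375; 2.4375 1.2898]
tr(P') = 14.1856

14.1856


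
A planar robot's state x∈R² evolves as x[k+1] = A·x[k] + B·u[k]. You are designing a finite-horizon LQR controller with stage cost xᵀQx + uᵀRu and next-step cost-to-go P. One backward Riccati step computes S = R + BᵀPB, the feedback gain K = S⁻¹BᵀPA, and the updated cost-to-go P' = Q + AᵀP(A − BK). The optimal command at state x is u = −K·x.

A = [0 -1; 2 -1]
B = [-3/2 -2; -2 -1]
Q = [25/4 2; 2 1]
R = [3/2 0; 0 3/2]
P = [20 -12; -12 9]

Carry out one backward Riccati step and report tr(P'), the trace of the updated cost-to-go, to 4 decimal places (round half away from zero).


BᵀP = [-6.0000 0.0000; -28.0000 15.0000]
S = R + BᵀPB = [3/2 0; 0 3/2] + [9.0000 12.0000; 12.0000 41.0000] = [10.5000 12.0000; 12.0000 42.5000]
BᵀPA = [0.0000 6.0000; 30.0000 13.0000]
K = S⁻¹·BᵀPA = [-1.1911 0.3275; 1.0422 0.2134]
A−BK = [0.2978 -0.0819; 0.6600 -0.1315]
AᵀP(A−BK) = [4.7345 -0.4020; -0.4020 0.2605]
P' = Q + AᵀP(A−BK) = [10.9845 1.5980; 1.5980 1.2605]
tr(P') = 12.2450

12.2450


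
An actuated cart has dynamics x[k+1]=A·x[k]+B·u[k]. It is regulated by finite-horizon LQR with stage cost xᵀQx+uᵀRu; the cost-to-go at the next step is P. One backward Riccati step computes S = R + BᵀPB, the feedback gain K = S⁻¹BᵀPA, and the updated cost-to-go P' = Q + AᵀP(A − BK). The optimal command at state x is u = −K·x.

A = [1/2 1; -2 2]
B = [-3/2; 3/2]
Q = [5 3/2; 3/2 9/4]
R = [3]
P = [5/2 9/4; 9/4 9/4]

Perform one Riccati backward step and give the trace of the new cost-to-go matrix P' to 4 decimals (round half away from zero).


BᵀP = [-0.3750 0.0000]
S = R + BᵀPB = [3] + [0.5625] = [3.5625]
BᵀPA = [-0.1875 -0.3750]
K = S⁻¹·BᵀPA = [-0.0526 -0.1053]
A−BK = [0.4211 0.8421; -1.9211 2.1579]
AᵀP(A−BK) = [5.1151 -10.0197; -10.0197 20.4605]
P' = Q + AᵀP(A−BK) = [10.1151 -8.5197; -8.5197 22.7105]
tr(P') = 32.8257

32.8257


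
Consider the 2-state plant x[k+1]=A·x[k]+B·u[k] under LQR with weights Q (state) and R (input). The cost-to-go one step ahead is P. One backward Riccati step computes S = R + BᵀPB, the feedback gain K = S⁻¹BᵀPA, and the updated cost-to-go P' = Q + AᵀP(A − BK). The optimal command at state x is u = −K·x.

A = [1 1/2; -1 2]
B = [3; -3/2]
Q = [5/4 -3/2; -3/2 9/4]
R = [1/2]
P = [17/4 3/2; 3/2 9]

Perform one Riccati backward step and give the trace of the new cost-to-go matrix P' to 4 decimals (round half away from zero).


BᵀP = [10.5000 -9.0000]
S = R + BᵀPB = [1/2] + [45.0000] = [45.5000]
BᵀPA = [19.5000 -12.7500]
K = S⁻¹·BᵀPA = [0.4286 -0.2802]
A−BK = [-0.2857 1.3407; -0.3571 1.5797]
AᵀP(A−BK) = [1.8929 -8.1607; -8.1607 36.4897]
P' = Q + AᵀP(A−BK) = [3.1429 -9.6607; -9.6607 38.7397]
tr(P') = 41.8826

41.8826


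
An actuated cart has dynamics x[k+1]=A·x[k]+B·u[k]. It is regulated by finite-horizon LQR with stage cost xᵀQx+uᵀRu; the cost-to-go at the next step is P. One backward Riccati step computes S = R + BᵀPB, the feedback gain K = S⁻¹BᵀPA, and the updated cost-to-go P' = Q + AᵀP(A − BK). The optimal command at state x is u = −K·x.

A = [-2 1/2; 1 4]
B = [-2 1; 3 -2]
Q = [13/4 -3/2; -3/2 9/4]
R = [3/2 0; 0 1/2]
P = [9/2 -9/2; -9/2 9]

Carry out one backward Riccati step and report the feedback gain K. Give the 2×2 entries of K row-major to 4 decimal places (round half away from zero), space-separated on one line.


0.5466 -0.1883 0.0364 -1.7126

BᵀP = [-22.5000 36.0000; 13.5000 -22.5000]
S = R + BᵀPB = [3/2 0; 0 1/2] + [153.0000 -94.5000; -94.5000 58.5000] = [154.5000 -94.5000; -94.5000 59.0000]
BᵀPA = [81.0000 132.7500; -49.5000 -83.2500]
K = S⁻¹·BᵀPA = [0.5466 -0.1883; 0.0364 -1.7126]
A−BK = [-0.9433 1.8360; -0.5668 1.1397]
AᵀP(A−BK) = [2.5324 -4.2723; -4.2723 9.5466]
P' = Q + AᵀP(A−BK) = [5.7824 -5.7723; -5.7723 11.7966]
tr(P') = 17.5789


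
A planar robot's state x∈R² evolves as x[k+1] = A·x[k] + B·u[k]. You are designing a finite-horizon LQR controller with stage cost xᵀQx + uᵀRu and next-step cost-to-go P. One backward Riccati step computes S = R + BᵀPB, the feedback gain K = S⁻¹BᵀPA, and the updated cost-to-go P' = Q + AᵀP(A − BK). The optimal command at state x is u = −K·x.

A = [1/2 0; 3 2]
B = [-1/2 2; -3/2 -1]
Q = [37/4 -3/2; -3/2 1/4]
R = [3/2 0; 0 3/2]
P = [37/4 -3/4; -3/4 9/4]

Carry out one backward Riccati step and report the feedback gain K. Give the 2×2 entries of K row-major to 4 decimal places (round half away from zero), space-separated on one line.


-1.4759 -0.9054 -0.1721 -0.2542

BᵀP = [-3.5000 -3.0000; 19.2500 -3.7500]
S = R + BᵀPB = [3/2 0; 0 3/2] + [6.2500 -4.0000; -4.0000 42.2500] = [7.7500 -4.0000; -4.0000 43.7500]
BᵀPA = [-10.7500 -6.0000; -1.6250 -7.5000]
K = S⁻¹·BᵀPA = [-1.4759 -0.9054; -0.1721 -0.2542]
A−BK = [0.1062 0.0557; 0.6140 0.3877]
AᵀP(A−BK) = [4.1668 2.6039; 2.6039 1.6611]
P' = Q + AᵀP(A−BK) = [13.4168 1.1039; 1.1039 1.9111]
tr(P') = 15.3278


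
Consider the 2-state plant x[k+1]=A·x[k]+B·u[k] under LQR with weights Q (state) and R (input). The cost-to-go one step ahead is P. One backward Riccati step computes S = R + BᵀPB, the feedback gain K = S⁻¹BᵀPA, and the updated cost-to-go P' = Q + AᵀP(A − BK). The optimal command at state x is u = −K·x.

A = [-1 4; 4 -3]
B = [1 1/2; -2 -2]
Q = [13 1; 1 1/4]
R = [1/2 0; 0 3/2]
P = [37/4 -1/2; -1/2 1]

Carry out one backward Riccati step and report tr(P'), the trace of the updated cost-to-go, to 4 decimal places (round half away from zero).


BᵀP = [10.2500 -2.5000; 5.6250 -2.2500]
S = R + BᵀPB = [1/2 0; 0 3/2] + [15.2500 10.1250; 10.1250 7.3125] = [15.7500 10.1250; 10.1250 8.8125]
BᵀPA = [-20.2500 48.5000; -14.6250 29.2500]
K = S⁻¹·BᵀPA = [-0.8372 3.6176; -0.6977 -0.8372]
A−BK = [0.1860 0.8010; 0.9302 2.5607]
AᵀP(A−BK) = [2.0930 2.5116; 2.5116 18.0362]
P' = Q + AᵀP(A−BK) = [15.0930 3.5116; 3.5116 18.2862]
tr(P') = 33.3792

33.3792


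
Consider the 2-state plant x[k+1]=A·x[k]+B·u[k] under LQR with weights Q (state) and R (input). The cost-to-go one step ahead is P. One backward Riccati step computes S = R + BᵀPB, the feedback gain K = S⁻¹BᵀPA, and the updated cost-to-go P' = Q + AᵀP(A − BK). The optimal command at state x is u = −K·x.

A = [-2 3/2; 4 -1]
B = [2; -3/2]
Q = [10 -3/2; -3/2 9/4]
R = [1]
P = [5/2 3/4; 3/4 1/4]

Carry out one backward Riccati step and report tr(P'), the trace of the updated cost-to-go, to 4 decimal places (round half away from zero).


BᵀP = [3.8750 1.1250]
S = R + BᵀPB = [1] + [6.0625] = [7.0625]
BᵀPA = [-3.2500 4.6875]
K = S⁻¹·BᵀPA = [-0.4602 0.6637]
A−BK = [-1.0796 0.1726; 3.3097 -0.0044]
AᵀP(A−BK) = [0.5044 -0.3429; -0.3429 0.5138]
P' = Q + AᵀP(A−BK) = [10.5044 -1.8429; -1.8429 2.7638]
tr(P') = 13.2683

13.2683


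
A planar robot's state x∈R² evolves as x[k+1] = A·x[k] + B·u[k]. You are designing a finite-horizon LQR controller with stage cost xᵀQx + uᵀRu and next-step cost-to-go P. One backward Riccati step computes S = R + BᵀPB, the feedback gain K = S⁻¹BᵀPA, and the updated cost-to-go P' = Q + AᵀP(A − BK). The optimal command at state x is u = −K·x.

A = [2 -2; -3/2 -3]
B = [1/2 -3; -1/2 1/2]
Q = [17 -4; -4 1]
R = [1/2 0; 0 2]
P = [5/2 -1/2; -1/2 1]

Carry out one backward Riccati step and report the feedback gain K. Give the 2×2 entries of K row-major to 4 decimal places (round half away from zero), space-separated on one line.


0.9578 1.4094 -0.5269 0.6237

BᵀP = [1.5000 -0.7500; -7.7500 2.0000]
S = R + BᵀPB = [1/2 0; 0 2] + [1.1250 -4.8750; -4.8750 24.2500] = [1.6250 -4.8750; -4.8750 26.2500]
BᵀPA = [4.1250 -0.7500; -18.5000 9.5000]
K = S⁻¹·BᵀPA = [0.9578 1.4094; -0.5269 0.6237]
A−BK = [-0.0596 -0.8337; -0.7577 -2.6071]
AᵀP(A−BK) = [1.5517 1.7237; 1.7237 8.1323]
P' = Q + AᵀP(A−BK) = [18.5517 -2.2763; -2.2763 9.1323]
tr(P') = 27.6840


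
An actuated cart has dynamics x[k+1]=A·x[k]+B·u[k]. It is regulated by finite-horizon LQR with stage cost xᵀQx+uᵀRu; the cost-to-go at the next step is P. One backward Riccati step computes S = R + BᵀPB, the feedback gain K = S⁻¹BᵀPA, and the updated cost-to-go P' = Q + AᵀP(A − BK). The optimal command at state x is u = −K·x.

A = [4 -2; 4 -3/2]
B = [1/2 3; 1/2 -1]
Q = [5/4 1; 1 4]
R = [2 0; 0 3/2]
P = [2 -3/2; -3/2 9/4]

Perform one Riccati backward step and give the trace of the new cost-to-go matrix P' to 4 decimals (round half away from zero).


BᵀP = [0.2500 0.3750; 7.5000 -6.7500]
S = R + BᵀPB = [2 0; 0 3/2] + [0.3125 0.3750; 0.3750 29.2500] = [2.3125 0.3750; 0.3750 30.7500]
BᵀPA = [2.5000 -1.0625; 3.0000 -4.8750]
K = S⁻¹·BᵀPA = [1.0674 -0.4346; 0.0845 -0.1532]
A−BK = [3.2127 -1.3230; 3.5509 -1.4359]
AᵀP(A−BK) = [17.0779 -6.9538; -6.9538 2.8537]
P' = Q + AᵀP(A−BK) = [18.3279 -5.9538; -5.9538 6.8537]
tr(P') = 25.1816

25.1816


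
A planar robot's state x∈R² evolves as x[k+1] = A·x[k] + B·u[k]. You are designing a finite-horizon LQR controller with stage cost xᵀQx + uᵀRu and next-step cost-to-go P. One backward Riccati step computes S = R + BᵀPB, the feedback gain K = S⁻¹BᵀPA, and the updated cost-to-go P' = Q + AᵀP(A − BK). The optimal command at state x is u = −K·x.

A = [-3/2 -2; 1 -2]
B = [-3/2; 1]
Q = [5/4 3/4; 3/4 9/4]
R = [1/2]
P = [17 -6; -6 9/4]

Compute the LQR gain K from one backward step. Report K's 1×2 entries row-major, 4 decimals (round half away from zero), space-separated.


0.9915 0.6864

BᵀP = [-31.5000 11.2500]
S = R + BᵀPB = [1/2] + [58.5000] = [59.0000]
BᵀPA = [58.5000 40.5000]
K = S⁻¹·BᵀPA = [0.9915 0.6864]
A−BK = [-0.0127 -0.9703; 0.0085 -2.6864]
AᵀP(A−BK) = [0.4958 0.3432; 0.3432 1.1992]
P' = Q + AᵀP(A−BK) = [1.7458 1.0932; 1.0932 3.4492]
tr(P') = 5.1949


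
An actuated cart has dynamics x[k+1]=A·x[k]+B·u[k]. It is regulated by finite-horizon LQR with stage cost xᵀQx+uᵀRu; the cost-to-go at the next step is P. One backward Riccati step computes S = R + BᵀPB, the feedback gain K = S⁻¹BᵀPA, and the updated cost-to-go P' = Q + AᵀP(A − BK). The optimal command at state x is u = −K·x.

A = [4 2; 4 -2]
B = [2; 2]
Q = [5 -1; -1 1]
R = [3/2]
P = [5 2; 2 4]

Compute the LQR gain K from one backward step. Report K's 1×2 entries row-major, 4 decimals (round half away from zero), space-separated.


BᵀP = [14.0000 12.0000]
S = R + BᵀPB = [3/2] + [52.0000] = [53.5000]
BᵀPA = [104.0000 4.0000]
K = S⁻¹·BᵀPA = [1.9439 0.0748]
A−BK = [0.1121 1.8505; 0.1121 -2.1495]
AᵀP(A−BK) = [5.8318 0.2243; 0.2243 19.7009]
P' = Q + AᵀP(A−BK) = [10.8318 -0.7757; -0.7757 20.7009]
tr(P') = 31.5327

1.9439 0.0748


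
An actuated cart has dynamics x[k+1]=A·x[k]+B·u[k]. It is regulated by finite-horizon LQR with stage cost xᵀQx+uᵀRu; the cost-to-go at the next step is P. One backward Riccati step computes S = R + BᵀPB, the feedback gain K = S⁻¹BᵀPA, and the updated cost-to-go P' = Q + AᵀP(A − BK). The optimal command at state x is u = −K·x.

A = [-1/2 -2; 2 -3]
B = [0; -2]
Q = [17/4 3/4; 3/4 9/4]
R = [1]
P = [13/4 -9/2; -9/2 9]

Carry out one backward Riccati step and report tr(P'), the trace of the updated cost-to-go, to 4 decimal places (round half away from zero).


12.9544

BᵀP = [9.0000 -18.0000]
S = R + BᵀPB = [1] + [36.0000] = [37.0000]
BᵀPA = [-40.5000 36.0000]
K = S⁻¹·BᵀPA = [-1.0946 0.9730]
A−BK = [-0.5000 -2.0000; -0.1892 -1.0541]
AᵀP(A−BK) = [1.4814 -0.0946; -0.0946 4.9730]
P' = Q + AᵀP(A−BK) = [5.7314 0.6554; 0.6554 7.2230]
tr(P') = 12.9544


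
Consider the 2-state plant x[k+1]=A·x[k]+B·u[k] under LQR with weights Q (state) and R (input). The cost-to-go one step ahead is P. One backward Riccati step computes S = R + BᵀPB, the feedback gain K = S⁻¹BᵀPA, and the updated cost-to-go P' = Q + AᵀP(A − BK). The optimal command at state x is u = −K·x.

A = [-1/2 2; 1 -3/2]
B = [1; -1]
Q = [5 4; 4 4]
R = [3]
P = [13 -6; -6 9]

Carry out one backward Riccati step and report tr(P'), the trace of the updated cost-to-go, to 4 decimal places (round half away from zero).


BᵀP = [19.0000 -15.0000]
S = R + BᵀPB = [3] + [34.0000] = [37.0000]
BᵀPA = [-24.5000 60.5000]
K = S⁻¹·BᵀPA = [-0.6622 1.6351]
A−BK = [0.1622 0.3649; 0.3378 0.1351]
AᵀP(A−BK) = [2.0270 -2.9392; -2.9392 9.3243]
P' = Q + AᵀP(A−BK) = [7.0270 1.0608; 1.0608 13.3243]
tr(P') = 20.3514

20.3514


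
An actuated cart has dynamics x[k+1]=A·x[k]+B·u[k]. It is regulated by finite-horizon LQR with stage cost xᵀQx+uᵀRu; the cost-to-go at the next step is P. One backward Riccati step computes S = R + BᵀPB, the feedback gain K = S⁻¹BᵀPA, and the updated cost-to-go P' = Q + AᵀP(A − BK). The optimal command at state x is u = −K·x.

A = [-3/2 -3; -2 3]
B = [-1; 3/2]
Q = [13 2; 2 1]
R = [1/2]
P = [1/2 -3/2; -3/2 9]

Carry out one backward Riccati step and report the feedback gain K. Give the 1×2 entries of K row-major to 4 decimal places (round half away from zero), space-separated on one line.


-1.0049 2.0680

BᵀP = [-2.7500 15.0000]
S = R + BᵀPB = [1/2] + [25.2500] = [25.7500]
BᵀPA = [-25.8750 53.2500]
K = S⁻¹·BᵀPA = [-1.0049 2.0680]
A−BK = [-2.5049 -0.9320; -0.4927 -0.1019]
AᵀP(A−BK) = [2.1244 -0.4915; -0.4915 2.3811]
P' = Q + AᵀP(A−BK) = [15.1244 1.5085; 1.5085 3.3811]
tr(P') = 18.5055


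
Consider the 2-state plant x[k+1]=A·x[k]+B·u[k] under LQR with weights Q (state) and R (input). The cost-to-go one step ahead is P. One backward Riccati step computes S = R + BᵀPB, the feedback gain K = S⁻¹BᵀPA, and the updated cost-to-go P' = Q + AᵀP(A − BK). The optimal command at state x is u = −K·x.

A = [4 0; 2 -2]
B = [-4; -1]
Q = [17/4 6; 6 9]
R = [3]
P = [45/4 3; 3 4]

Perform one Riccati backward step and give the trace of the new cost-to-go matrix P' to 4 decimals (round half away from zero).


BᵀP = [-48.0000 -16.0000]
S = R + BᵀPB = [3] + [208.0000] = [211.0000]
BᵀPA = [-224.0000 32.0000]
K = S⁻¹·BᵀPA = [-1.0616 0.1517]
A−BK = [-0.2464 0.6066; 0.9384 -1.8483]
AᵀP(A−BK) = [6.1991 -6.0284; -6.0284 11.1469]
P' = Q + AᵀP(A−BK) = [10.4491 -0.0284; -0.0284 20.1469]
tr(P') = 30.5960

30.5960


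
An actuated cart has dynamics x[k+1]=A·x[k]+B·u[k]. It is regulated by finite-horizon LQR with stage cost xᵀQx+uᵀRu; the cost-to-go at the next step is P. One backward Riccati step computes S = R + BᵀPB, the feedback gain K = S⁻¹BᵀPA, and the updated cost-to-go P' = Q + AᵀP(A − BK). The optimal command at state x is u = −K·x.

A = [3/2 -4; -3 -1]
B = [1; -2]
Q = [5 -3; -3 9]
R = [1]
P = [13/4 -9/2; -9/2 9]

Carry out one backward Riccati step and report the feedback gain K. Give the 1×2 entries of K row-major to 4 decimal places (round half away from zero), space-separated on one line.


BᵀP = [12.2500 -22.5000]
S = R + BᵀPB = [1] + [57.2500] = [58.2500]
BᵀPA = [85.8750 -26.5000]
K = S⁻¹·BᵀPA = [1.4742 -0.4549]
A−BK = [0.0258 -3.5451; -0.0515 -1.9099]
AᵀP(A−BK) = [2.2114 -0.6824; -0.6824 12.9442]
P' = Q + AᵀP(A−BK) = [7.2114 -3.6824; -3.6824 21.9442]
tr(P') = 29.1556

1.4742 -0.4549


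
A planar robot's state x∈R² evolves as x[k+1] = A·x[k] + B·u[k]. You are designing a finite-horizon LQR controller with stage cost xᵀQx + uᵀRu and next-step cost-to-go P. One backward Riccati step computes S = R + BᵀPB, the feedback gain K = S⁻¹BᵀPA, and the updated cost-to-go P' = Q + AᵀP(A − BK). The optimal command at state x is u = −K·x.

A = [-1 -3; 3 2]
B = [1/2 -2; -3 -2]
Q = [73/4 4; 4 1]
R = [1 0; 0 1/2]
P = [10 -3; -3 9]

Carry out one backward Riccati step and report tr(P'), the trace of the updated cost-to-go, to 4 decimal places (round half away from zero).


BᵀP = [14.0000 -28.5000; -14.0000 -12.0000]
S = R + BᵀPB = [1 0; 0 1/2] + [92.5000 29.0000; 29.0000 52.0000] = [93.5000 29.0000; 29.0000 52.5000]
BᵀPA = [-99.5000 -99.0000; -22.0000 18.0000]
K = S⁻¹·BᵀPA = [-1.1273 -1.4061; 0.2037 1.1195]
A−BK = [-0.0290 -0.0579; 0.0253 0.0209]
AᵀP(A−BK) = [1.3102 1.7269; 1.7269 2.6484]
P' = Q + AᵀP(A−BK) = [19.5602 5.7269; 5.7269 3.6484]
tr(P') = 23.2086

23.2086


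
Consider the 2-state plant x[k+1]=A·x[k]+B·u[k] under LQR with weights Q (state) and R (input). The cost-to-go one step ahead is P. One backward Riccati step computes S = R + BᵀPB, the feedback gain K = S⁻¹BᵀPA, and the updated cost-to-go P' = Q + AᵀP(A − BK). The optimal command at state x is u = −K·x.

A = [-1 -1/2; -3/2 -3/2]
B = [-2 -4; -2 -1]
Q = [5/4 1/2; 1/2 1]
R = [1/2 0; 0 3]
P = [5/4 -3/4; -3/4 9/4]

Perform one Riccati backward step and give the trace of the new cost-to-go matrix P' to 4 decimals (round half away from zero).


BᵀP = [-1.0000 -3.0000; -4.2500 0.7500]
S = R + BᵀPB = [1/2 0; 0 3] + [8.0000 7.0000; 7.0000 16.2500] = [8.5000 7.0000; 7.0000 19.2500]
BᵀPA = [5.5000 5.0000; 3.1250 1.0000]
K = S⁻¹·BᵀPA = [0.7328 0.7786; -0.1041 -0.2312]
A−BK = [0.0491 0.1325; -0.1385 -0.1739]
AᵀP(A−BK) = [0.3574 0.4400; 0.4400 0.5881]
P' = Q + AᵀP(A−BK) = [1.6074 0.9400; 0.9400 1.5881]
tr(P') = 3.1955

3.1955


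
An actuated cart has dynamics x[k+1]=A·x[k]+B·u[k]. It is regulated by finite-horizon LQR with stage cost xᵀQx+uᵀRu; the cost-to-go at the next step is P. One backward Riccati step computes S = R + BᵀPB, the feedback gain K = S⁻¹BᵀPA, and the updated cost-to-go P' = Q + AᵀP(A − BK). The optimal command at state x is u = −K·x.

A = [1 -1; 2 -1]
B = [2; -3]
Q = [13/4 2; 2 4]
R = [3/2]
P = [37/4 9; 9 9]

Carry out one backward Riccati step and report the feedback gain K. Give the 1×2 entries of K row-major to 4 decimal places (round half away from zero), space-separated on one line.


-2.3043 1.5217

BᵀP = [-8.5000 -9.0000]
S = R + BᵀPB = [3/2] + [10.0000] = [11.5000]
BᵀPA = [-26.5000 17.5000]
K = S⁻¹·BᵀPA = [-2.3043 1.5217]
A−BK = [5.6087 -4.0435; -4.9130 3.5652]
AᵀP(A−BK) = [20.1848 -13.9239; -13.9239 9.6196]
P' = Q + AᵀP(A−BK) = [23.4348 -11.9239; -11.9239 13.6196]
tr(P') = 37.0543


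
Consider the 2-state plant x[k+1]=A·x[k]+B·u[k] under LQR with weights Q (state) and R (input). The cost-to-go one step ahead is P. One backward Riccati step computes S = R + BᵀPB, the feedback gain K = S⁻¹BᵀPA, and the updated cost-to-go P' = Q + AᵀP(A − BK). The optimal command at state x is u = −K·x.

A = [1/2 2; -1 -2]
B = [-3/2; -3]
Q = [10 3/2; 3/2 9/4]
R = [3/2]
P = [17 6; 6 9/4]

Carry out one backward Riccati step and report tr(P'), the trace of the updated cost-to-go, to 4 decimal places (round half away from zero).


BᵀP = [-43.5000 -15.7500]
S = R + BᵀPB = [3/2] + [112.5000] = [114.0000]
BᵀPA = [-6.0000 -55.5000]
K = S⁻¹·BᵀPA = [-0.0526 -0.4868]
A−BK = [0.4211 1.2697; -1.1579 -3.4605]
AᵀP(A−BK) = [0.1842 0.5789; 0.5789 1.9803]
P' = Q + AᵀP(A−BK) = [10.1842 2.0789; 2.0789 4.2303]
tr(P') = 14.4145

14.4145
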